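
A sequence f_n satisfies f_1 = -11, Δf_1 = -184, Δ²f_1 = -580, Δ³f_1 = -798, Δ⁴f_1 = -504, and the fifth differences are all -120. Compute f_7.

-34055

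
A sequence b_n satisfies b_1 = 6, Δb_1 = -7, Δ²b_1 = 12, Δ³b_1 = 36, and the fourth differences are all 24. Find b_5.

Build the table forward from the leading diagonal:
Fourth differences: 24  24  24  24  24
Third differences: 36  60  84  108  132
Second differences: 12  48  108  192  300
First differences: -7  5  53  161  353
b: 6  -1  4  57  218

218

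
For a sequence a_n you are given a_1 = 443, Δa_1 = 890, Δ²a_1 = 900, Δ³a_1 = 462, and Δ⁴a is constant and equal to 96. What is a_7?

Build the table forward from the leading diagonal:
D4: 96, 96, 96, 96, 96, 96, 96
D3: 462, 558, 654, 750, 846, 942, 1038
D2: 900, 1362, 1920, 2574, 3324, 4170, 5112
D1: 890, 1790, 3152, 5072, 7646, 10970, 15140
a: 443, 1333, 3123, 6275, 11347, 18993, 29963

29963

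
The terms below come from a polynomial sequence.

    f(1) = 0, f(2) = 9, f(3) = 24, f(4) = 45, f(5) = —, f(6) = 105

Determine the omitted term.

72

Using the first 4 terms:
Δ: 9, 15, 21
Δ²: 6, 6
Constant second difference = 6.
Extend forward: 21 + 6 = 27;  45 + 27 = 72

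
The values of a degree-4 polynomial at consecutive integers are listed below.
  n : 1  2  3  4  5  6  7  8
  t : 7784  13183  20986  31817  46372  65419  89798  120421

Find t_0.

Δ: 5399  7803  10831  14555  19047  24379  30623
Δ²: 2404  3028  3724  4492  5332  6244
Δ³: 624  696  768  840  912
Δ⁴: 72  72  72  72
The fourth differences are constant at 72.
Work back: 624 − 72 = 552;  2404 − 552 = 1852;  5399 − 1852 = 3547;  7784 − 3547 = 4237

4237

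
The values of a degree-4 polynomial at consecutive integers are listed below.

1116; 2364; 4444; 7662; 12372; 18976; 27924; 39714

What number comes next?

54892

Δ: 1248  2080  3218  4710  6604  8948  11790
Δ²: 832  1138  1492  1894  2344  2842
Δ³: 306  354  402  450  498
Δ⁴: 48  48  48  48
Constant fourth difference = 48, so extend:
498 + 48 = 546;  2842 + 546 = 3388;  11790 + 3388 = 15178;  39714 + 15178 = 54892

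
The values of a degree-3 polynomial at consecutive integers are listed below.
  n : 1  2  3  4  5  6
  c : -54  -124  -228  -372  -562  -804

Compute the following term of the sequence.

-1104

Δ: -70, -104, -144, -190, -242
Δ²: -34, -40, -46, -52
Δ³: -6, -6, -6
The third differences are constant (-6).
-52 − 6 = -58;  -242 − 58 = -300;  -804 − 300 = -1104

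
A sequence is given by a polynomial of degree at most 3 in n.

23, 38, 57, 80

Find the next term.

107

Δ: 15, 19, 23
Δ²: 4, 4
The second differences are constant (4).
23 + 4 = 27;  80 + 27 = 107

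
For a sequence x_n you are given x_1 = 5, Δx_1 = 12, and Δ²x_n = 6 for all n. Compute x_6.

Build the table forward from the leading diagonal:
D2: 6  6  6  6  6  6
D1: 12  18  24  30  36  42
x: 5  17  35  59  89  125

125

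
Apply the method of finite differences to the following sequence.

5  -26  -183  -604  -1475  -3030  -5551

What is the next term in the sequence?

Δ: -31, -157, -421, -871, -1555, -2521
Δ²: -126, -264, -450, -684, -966
Δ³: -138, -186, -234, -282
Δ⁴: -48, -48, -48
The fourth differences are constant (-48).
-282 − 48 = -330;  -966 − 330 = -1296;  -2521 − 1296 = -3817;  -5551 − 3817 = -9368

-9368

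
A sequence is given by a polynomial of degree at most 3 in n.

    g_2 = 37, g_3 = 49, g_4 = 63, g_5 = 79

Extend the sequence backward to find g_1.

First differences: 12  14  16
Second differences: 2  2
The second differences are constant at 2.
Work back: 12 − 2 = 10;  37 − 10 = 27

27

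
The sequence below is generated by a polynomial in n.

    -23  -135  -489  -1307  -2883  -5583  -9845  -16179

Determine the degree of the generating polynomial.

4

Δ: -112, -354, -818, -1576, -2700, -4262, -6334
Δ²: -242, -464, -758, -1124, -1562, -2072
Δ³: -222, -294, -366, -438, -510
Δ⁴: -72, -72, -72, -72
The fourth differences are constant, so the polynomial has degree 4.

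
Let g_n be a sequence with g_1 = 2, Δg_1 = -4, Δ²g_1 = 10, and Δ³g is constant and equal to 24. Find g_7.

608

Build the table forward from the leading diagonal:
Δ³: 24  24  24  24  24  24  24
Δ²: 10  34  58  82  106  130  154
Δ: -4  6  40  98  180  286  416
g: 2  -2  4  44  142  322  608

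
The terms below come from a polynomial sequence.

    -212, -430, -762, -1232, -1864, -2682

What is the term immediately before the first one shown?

-218  -332  -470  -632  -818
-114  -138  -162  -186
-24  -24  -24
The third differences are constant at -24.
Work back: -114 + 24 = -90;  -218 + 90 = -128;  -212 + 128 = -84

-84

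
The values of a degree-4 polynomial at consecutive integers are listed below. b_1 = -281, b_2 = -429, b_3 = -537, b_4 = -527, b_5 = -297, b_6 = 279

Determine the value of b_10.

-148 , -108 , 10 , 230 , 576
40 , 118 , 220 , 346
78 , 102 , 126
24 , 24
Constant fourth difference = 24, so extend:
126 + 24 = 150;  346 + 150 = 496;  576 + 496 = 1072;  279 + 1072 = 1351
150 + 24 = 174;  496 + 174 = 670;  1072 + 670 = 1742;  1351 + 1742 = 3093
174 + 24 = 198;  670 + 198 = 868;  1742 + 868 = 2610;  3093 + 2610 = 5703
198 + 24 = 222;  868 + 222 = 1090;  2610 + 1090 = 3700;  5703 + 3700 = 9403

9403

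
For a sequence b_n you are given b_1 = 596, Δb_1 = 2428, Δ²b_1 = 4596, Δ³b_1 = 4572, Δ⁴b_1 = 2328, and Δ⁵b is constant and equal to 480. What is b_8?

365688

Build the table forward from the leading diagonal:
D5: 480, 480, 480, 480, 480, 480, 480, 480
D4: 2328, 2808, 3288, 3768, 4248, 4728, 5208, 5688
D3: 4572, 6900, 9708, 12996, 16764, 21012, 25740, 30948
D2: 4596, 9168, 16068, 25776, 38772, 55536, 76548, 102288
D1: 2428, 7024, 16192, 32260, 58036, 96808, 152344, 228892
b: 596, 3024, 10048, 26240, 58500, 116536, 213344, 365688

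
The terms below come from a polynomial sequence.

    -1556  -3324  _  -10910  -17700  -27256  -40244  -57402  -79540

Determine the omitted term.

-6292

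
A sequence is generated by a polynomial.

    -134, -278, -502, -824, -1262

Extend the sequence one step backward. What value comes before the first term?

First differences: -144, -224, -322, -438
Second differences: -80, -98, -116
Third differences: -18, -18
The third differences are constant at -18.
Work back: -80 + 18 = -62;  -144 + 62 = -82;  -134 + 82 = -52

-52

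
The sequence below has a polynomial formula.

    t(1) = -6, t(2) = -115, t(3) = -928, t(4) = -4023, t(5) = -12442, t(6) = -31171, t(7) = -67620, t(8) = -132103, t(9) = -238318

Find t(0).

-7

Δ: -109, -813, -3095, -8419, -18729, -36449, -64483, -106215
Δ²: -704, -2282, -5324, -10310, -17720, -28034, -41732
Δ³: -1578, -3042, -4986, -7410, -10314, -13698
Δ⁴: -1464, -1944, -2424, -2904, -3384
Δ⁵: -480, -480, -480, -480
The fifth differences are constant at -480.
Work back: -1464 + 480 = -984;  -1578 + 984 = -594;  -704 + 594 = -110;  -109 + 110 = 1;  -6 − 1 = -7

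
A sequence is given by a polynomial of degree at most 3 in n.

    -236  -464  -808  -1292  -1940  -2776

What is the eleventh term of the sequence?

-10616

D1: -228, -344, -484, -648, -836
D2: -116, -140, -164, -188
D3: -24, -24, -24
Third differences constant at -24.
-188 − 24 = -212;  -836 − 212 = -1048;  -2776 − 1048 = -3824
-212 − 24 = -236;  -1048 − 236 = -1284;  -3824 − 1284 = -5108
-236 − 24 = -260;  -1284 − 260 = -1544;  -5108 − 1544 = -6652
-260 − 24 = -284;  -1544 − 284 = -1828;  -6652 − 1828 = -8480
-284 − 24 = -308;  -1828 − 308 = -2136;  -8480 − 2136 = -10616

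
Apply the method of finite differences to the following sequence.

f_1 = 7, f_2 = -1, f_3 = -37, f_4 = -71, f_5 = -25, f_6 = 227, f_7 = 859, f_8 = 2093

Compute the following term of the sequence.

4199

D1: -8  -36  -34  46  252  632  1234
D2: -28  2  80  206  380  602
D3: 30  78  126  174  222
D4: 48  48  48  48
Constant fourth difference = 48, so extend:
222 + 48 = 270;  602 + 270 = 872;  1234 + 872 = 2106;  2093 + 2106 = 4199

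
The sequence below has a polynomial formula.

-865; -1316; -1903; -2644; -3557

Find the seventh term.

-5971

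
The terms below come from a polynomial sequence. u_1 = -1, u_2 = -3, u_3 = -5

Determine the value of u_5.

-9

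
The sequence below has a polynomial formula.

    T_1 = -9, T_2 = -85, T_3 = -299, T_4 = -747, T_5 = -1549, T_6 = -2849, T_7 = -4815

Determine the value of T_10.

D1: -76, -214, -448, -802, -1300, -1966
D2: -138, -234, -354, -498, -666
D3: -96, -120, -144, -168
D4: -24, -24, -24
Fourth differences constant at -24.
-168 − 24 = -192;  -666 − 192 = -858;  -1966 − 858 = -2824;  -4815 − 2824 = -7639
-192 − 24 = -216;  -858 − 216 = -1074;  -2824 − 1074 = -3898;  -7639 − 3898 = -11537
-216 − 24 = -240;  -1074 − 240 = -1314;  -3898 − 1314 = -5212;  -11537 − 5212 = -16749

-16749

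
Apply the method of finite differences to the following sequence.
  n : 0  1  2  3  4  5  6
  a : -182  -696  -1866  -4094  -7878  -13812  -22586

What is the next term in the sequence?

D1: -514  -1170  -2228  -3784  -5934  -8774
D2: -656  -1058  -1556  -2150  -2840
D3: -402  -498  -594  -690
D4: -96  -96  -96
Constant fourth difference = -96, so extend:
-690 − 96 = -786;  -2840 − 786 = -3626;  -8774 − 3626 = -12400;  -22586 − 12400 = -34986

-34986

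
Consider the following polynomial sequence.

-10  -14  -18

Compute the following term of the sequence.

-22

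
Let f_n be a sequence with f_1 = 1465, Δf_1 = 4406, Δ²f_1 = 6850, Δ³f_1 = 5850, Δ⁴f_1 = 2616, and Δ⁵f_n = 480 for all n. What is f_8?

Build the table forward from the leading diagonal:
D5: 480, 480, 480, 480, 480, 480, 480, 480
D4: 2616, 3096, 3576, 4056, 4536, 5016, 5496, 5976
D3: 5850, 8466, 11562, 15138, 19194, 23730, 28746, 34242
D2: 6850, 12700, 21166, 32728, 47866, 67060, 90790, 119536
D1: 4406, 11256, 23956, 45122, 77850, 125716, 192776, 283566
f: 1465, 5871, 17127, 41083, 86205, 164055, 289771, 482547

482547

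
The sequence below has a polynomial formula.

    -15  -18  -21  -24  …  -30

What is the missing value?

Using the first 4 terms:
First differences: -3  -3  -3
Constant first difference = -3.
Extend forward: -24 − 3 = -27

-27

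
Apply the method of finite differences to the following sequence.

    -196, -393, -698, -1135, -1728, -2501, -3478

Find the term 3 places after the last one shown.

-7873

Δ: -197, -305, -437, -593, -773, -977
Δ²: -108, -132, -156, -180, -204
Δ³: -24, -24, -24, -24
The third differences are constant (-24).
-204 − 24 = -228;  -977 − 228 = -1205;  -3478 − 1205 = -4683
-228 − 24 = -252;  -1205 − 252 = -1457;  -4683 − 1457 = -6140
-252 − 24 = -276;  -1457 − 276 = -1733;  -6140 − 1733 = -7873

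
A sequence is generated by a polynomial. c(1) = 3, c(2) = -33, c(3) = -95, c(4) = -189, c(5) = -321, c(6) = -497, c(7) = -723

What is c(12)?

-2813

-36 , -62 , -94 , -132 , -176 , -226
-26 , -32 , -38 , -44 , -50
-6 , -6 , -6 , -6
Constant third difference = -6, so extend:
-50 − 6 = -56;  -226 − 56 = -282;  -723 − 282 = -1005
-56 − 6 = -62;  -282 − 62 = -344;  -1005 − 344 = -1349
-62 − 6 = -68;  -344 − 68 = -412;  -1349 − 412 = -1761
-68 − 6 = -74;  -412 − 74 = -486;  -1761 − 486 = -2247
-74 − 6 = -80;  -486 − 80 = -566;  -2247 − 566 = -2813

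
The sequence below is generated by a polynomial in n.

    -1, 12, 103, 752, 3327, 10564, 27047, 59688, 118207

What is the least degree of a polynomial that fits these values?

5

D1: 13, 91, 649, 2575, 7237, 16483, 32641, 58519
D2: 78, 558, 1926, 4662, 9246, 16158, 25878
D3: 480, 1368, 2736, 4584, 6912, 9720
D4: 888, 1368, 1848, 2328, 2808
D5: 480, 480, 480, 480
The fifth differences are constant, so the polynomial has degree 5.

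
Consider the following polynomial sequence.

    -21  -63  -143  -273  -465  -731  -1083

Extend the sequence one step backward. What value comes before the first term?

-5

D1: -42, -80, -130, -192, -266, -352
D2: -38, -50, -62, -74, -86
D3: -12, -12, -12, -12
The third differences are constant at -12.
Work back: -38 + 12 = -26;  -42 + 26 = -16;  -21 + 16 = -5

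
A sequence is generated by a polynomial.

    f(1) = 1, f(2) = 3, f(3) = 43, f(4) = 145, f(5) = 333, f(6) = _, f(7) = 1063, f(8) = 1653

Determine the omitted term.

631

Using the first 5 terms:
Δ: 2, 40, 102, 188
Δ²: 38, 62, 86
Δ³: 24, 24
Constant third difference = 24.
Extend forward: 86 + 24 = 110;  188 + 110 = 298;  333 + 298 = 631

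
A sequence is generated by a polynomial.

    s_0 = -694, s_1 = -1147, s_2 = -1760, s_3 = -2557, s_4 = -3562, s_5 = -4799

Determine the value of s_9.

Δ: -453, -613, -797, -1005, -1237
Δ²: -160, -184, -208, -232
Δ³: -24, -24, -24
The third differences are constant (-24).
-232 − 24 = -256;  -1237 − 256 = -1493;  -4799 − 1493 = -6292
-256 − 24 = -280;  -1493 − 280 = -1773;  -6292 − 1773 = -8065
-280 − 24 = -304;  -1773 − 304 = -2077;  -8065 − 2077 = -10142
-304 − 24 = -328;  -2077 − 328 = -2405;  -10142 − 2405 = -12547

-12547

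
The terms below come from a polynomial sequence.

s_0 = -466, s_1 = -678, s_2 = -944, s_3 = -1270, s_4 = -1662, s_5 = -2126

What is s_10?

Δ: -212, -266, -326, -392, -464
Δ²: -54, -60, -66, -72
Δ³: -6, -6, -6
Constant third difference = -6, so extend:
-72 − 6 = -78;  -464 − 78 = -542;  -2126 − 542 = -2668
-78 − 6 = -84;  -542 − 84 = -626;  -2668 − 626 = -3294
-84 − 6 = -90;  -626 − 90 = -716;  -3294 − 716 = -4010
-90 − 6 = -96;  -716 − 96 = -812;  -4010 − 812 = -4822
-96 − 6 = -102;  -812 − 102 = -914;  -4822 − 914 = -5736

-5736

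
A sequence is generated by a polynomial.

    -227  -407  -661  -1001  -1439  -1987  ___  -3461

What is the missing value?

Using the first 6 terms:
-180  -254  -340  -438  -548
-74  -86  -98  -110
-12  -12  -12
Constant third difference = -12.
Extend forward: -110 − 12 = -122;  -548 − 122 = -670;  -1987 − 670 = -2657

-2657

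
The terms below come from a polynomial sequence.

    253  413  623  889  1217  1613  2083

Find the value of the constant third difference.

Δ: 160, 210, 266, 328, 396, 470
Δ²: 50, 56, 62, 68, 74
Δ³: 6, 6, 6, 6

6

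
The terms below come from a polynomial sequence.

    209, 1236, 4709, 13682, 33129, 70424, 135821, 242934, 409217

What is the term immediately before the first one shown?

14

1027, 3473, 8973, 19447, 37295, 65397, 107113, 166283
2446, 5500, 10474, 17848, 28102, 41716, 59170
3054, 4974, 7374, 10254, 13614, 17454
1920, 2400, 2880, 3360, 3840
480, 480, 480, 480
The fifth differences are constant at 480.
Work back: 1920 − 480 = 1440;  3054 − 1440 = 1614;  2446 − 1614 = 832;  1027 − 832 = 195;  209 − 195 = 14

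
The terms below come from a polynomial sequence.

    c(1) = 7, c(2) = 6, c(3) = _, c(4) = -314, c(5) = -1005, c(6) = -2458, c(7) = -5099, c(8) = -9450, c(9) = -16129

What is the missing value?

-55

Using the last 6 terms:
D1: -691, -1453, -2641, -4351, -6679
D2: -762, -1188, -1710, -2328
D3: -426, -522, -618
D4: -96, -96
Constant fourth difference = -96.
Extend backward: -426 + 96 = -330;  -762 + 330 = -432;  -691 + 432 = -259;  -314 + 259 = -55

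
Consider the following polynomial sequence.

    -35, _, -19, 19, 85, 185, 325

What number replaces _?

-35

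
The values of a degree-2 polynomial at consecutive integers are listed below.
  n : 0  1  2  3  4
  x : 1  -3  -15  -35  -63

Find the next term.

-99

First differences: -4, -12, -20, -28
Second differences: -8, -8, -8
Second differences constant at -8.
-28 − 8 = -36;  -63 − 36 = -99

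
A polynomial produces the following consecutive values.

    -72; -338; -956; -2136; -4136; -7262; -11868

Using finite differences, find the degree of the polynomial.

Δ: -266, -618, -1180, -2000, -3126, -4606
Δ²: -352, -562, -820, -1126, -1480
Δ³: -210, -258, -306, -354
Δ⁴: -48, -48, -48
The fourth differences are constant, so the polynomial has degree 4.

4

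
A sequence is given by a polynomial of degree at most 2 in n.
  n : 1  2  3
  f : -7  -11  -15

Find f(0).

-3

First differences: -4, -4
The first differences are constant at -4.
Work back: -7 + 4 = -3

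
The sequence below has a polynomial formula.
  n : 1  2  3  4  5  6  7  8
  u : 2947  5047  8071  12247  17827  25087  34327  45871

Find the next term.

D1: 2100, 3024, 4176, 5580, 7260, 9240, 11544
D2: 924, 1152, 1404, 1680, 1980, 2304
D3: 228, 252, 276, 300, 324
D4: 24, 24, 24, 24
Fourth differences constant at 24.
324 + 24 = 348;  2304 + 348 = 2652;  11544 + 2652 = 14196;  45871 + 14196 = 60067

60067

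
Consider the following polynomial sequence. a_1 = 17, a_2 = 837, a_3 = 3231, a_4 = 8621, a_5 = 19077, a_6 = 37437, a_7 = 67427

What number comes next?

820  2394  5390  10456  18360  29990
1574  2996  5066  7904  11630
1422  2070  2838  3726
648  768  888
120  120
Constant fifth difference = 120, so extend:
888 + 120 = 1008;  3726 + 1008 = 4734;  11630 + 4734 = 16364;  29990 + 16364 = 46354;  67427 + 46354 = 113781

113781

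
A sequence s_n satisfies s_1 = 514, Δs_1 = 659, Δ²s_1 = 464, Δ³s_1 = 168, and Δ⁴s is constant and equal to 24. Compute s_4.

4051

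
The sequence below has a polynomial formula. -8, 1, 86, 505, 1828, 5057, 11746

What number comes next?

First differences: 9  85  419  1323  3229  6689
Second differences: 76  334  904  1906  3460
Third differences: 258  570  1002  1554
Fourth differences: 312  432  552
Fifth differences: 120  120
Fifth differences constant at 120.
552 + 120 = 672;  1554 + 672 = 2226;  3460 + 2226 = 5686;  6689 + 5686 = 12375;  11746 + 12375 = 24121

24121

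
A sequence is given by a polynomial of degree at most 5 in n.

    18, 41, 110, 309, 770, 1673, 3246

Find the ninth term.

9554

Δ: 23, 69, 199, 461, 903, 1573
Δ²: 46, 130, 262, 442, 670
Δ³: 84, 132, 180, 228
Δ⁴: 48, 48, 48
Constant fourth difference = 48, so extend:
228 + 48 = 276;  670 + 276 = 946;  1573 + 946 = 2519;  3246 + 2519 = 5765
276 + 48 = 324;  946 + 324 = 1270;  2519 + 1270 = 3789;  5765 + 3789 = 9554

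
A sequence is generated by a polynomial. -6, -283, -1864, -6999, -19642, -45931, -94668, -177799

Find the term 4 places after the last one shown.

-1230103

-277, -1581, -5135, -12643, -26289, -48737, -83131
-1304, -3554, -7508, -13646, -22448, -34394
-2250, -3954, -6138, -8802, -11946
-1704, -2184, -2664, -3144
-480, -480, -480
Fifth differences constant at -480.
-3144 − 480 = -3624;  -11946 − 3624 = -15570;  -34394 − 15570 = -49964;  -83131 − 49964 = -133095;  -177799 − 133095 = -310894
-3624 − 480 = -4104;  -15570 − 4104 = -19674;  -49964 − 19674 = -69638;  -133095 − 69638 = -202733;  -310894 − 202733 = -513627
-4104 − 480 = -4584;  -19674 − 4584 = -24258;  -69638 − 24258 = -93896;  -202733 − 93896 = -296629;  -513627 − 296629 = -810256
-4584 − 480 = -5064;  -24258 − 5064 = -29322;  -93896 − 29322 = -123218;  -296629 − 123218 = -419847;  -810256 − 419847 = -1230103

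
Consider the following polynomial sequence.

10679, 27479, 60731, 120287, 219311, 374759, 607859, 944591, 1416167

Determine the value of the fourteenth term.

First differences: 16800  33252  59556  99024  155448  233100  336732  471576
Second differences: 16452  26304  39468  56424  77652  103632  134844
Third differences: 9852  13164  16956  21228  25980  31212
Fourth differences: 3312  3792  4272  4752  5232
Fifth differences: 480  480  480  480
Fifth differences constant at 480.
5232 + 480 = 5712;  31212 + 5712 = 36924;  134844 + 36924 = 171768;  471576 + 171768 = 643344;  1416167 + 643344 = 2059511
5712 + 480 = 6192;  36924 + 6192 = 43116;  171768 + 43116 = 214884;  643344 + 214884 = 858228;  2059511 + 858228 = 2917739
6192 + 480 = 6672;  43116 + 6672 = 49788;  214884 + 49788 = 264672;  858228 + 264672 = 1122900;  2917739 + 1122900 = 4040639
6672 + 480 = 7152;  49788 + 7152 = 56940;  264672 + 56940 = 321612;  1122900 + 321612 = 1444512;  4040639 + 1444512 = 5485151
7152 + 480 = 7632;  56940 + 7632 = 64572;  321612 + 64572 = 386184;  1444512 + 386184 = 1830696;  5485151 + 1830696 = 7315847

7315847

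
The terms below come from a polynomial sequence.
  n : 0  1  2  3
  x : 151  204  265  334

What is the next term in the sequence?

First differences: 53, 61, 69
Second differences: 8, 8
The second differences are constant (8).
69 + 8 = 77;  334 + 77 = 411

411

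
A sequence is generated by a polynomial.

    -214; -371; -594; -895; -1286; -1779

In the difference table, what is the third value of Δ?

-301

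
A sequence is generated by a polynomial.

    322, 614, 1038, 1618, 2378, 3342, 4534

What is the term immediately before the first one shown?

D1: 292  424  580  760  964  1192
D2: 132  156  180  204  228
D3: 24  24  24  24
The third differences are constant at 24.
Work back: 132 − 24 = 108;  292 − 108 = 184;  322 − 184 = 138

138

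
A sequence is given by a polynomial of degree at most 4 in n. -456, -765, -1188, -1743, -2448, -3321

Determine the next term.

-4380

D1: -309  -423  -555  -705  -873
D2: -114  -132  -150  -168
D3: -18  -18  -18
Third differences constant at -18.
-168 − 18 = -186;  -873 − 186 = -1059;  -3321 − 1059 = -4380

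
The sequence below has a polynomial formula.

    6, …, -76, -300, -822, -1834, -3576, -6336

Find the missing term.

Using the last 6 terms:
-224, -522, -1012, -1742, -2760
-298, -490, -730, -1018
-192, -240, -288
-48, -48
Constant fourth difference = -48.
Extend backward: -192 + 48 = -144;  -298 + 144 = -154;  -224 + 154 = -70;  -76 + 70 = -6

-6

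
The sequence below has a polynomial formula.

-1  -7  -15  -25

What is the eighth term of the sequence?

-85

-6  -8  -10
-2  -2
Constant second difference = -2, so extend:
-10 − 2 = -12;  -25 − 12 = -37
-12 − 2 = -14;  -37 − 14 = -51
-14 − 2 = -16;  -51 − 16 = -67
-16 − 2 = -18;  -67 − 18 = -85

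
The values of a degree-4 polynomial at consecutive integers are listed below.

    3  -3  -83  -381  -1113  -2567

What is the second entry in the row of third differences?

Δ: -6, -80, -298, -732, -1454
Δ²: -74, -218, -434, -722
Δ³: -144, -216, -288
Δ⁴: -72, -72

-216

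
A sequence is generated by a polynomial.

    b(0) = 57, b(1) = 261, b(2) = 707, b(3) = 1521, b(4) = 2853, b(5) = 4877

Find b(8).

17201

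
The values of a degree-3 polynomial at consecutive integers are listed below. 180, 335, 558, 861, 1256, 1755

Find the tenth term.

First differences: 155, 223, 303, 395, 499
Second differences: 68, 80, 92, 104
Third differences: 12, 12, 12
Third differences constant at 12.
104 + 12 = 116;  499 + 116 = 615;  1755 + 615 = 2370
116 + 12 = 128;  615 + 128 = 743;  2370 + 743 = 3113
128 + 12 = 140;  743 + 140 = 883;  3113 + 883 = 3996
140 + 12 = 152;  883 + 152 = 1035;  3996 + 1035 = 5031

5031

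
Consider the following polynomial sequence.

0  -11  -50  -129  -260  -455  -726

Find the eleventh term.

-2810

-11  -39  -79  -131  -195  -271
-28  -40  -52  -64  -76
-12  -12  -12  -12
Third differences constant at -12.
-76 − 12 = -88;  -271 − 88 = -359;  -726 − 359 = -1085
-88 − 12 = -100;  -359 − 100 = -459;  -1085 − 459 = -1544
-100 − 12 = -112;  -459 − 112 = -571;  -1544 − 571 = -2115
-112 − 12 = -124;  -571 − 124 = -695;  -2115 − 695 = -2810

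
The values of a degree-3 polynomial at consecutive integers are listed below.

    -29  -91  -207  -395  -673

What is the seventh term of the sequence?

-1571

Δ: -62 , -116 , -188 , -278
Δ²: -54 , -72 , -90
Δ³: -18 , -18
The third differences are constant (-18).
-90 − 18 = -108;  -278 − 108 = -386;  -673 − 386 = -1059
-108 − 18 = -126;  -386 − 126 = -512;  -1059 − 512 = -1571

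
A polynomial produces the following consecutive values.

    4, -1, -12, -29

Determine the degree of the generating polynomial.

2

D1: -5, -11, -17
D2: -6, -6
The second differences are constant, so the polynomial has degree 2.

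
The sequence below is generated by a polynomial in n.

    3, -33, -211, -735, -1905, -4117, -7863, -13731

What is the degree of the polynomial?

First differences: -36, -178, -524, -1170, -2212, -3746, -5868
Second differences: -142, -346, -646, -1042, -1534, -2122
Third differences: -204, -300, -396, -492, -588
Fourth differences: -96, -96, -96, -96
The fourth differences are constant, so the polynomial has degree 4.

4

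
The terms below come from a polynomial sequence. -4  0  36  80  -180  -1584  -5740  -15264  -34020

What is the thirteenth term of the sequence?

Δ: 4 , 36 , 44 , -260 , -1404 , -4156 , -9524 , -18756
Δ²: 32 , 8 , -304 , -1144 , -2752 , -5368 , -9232
Δ³: -24 , -312 , -840 , -1608 , -2616 , -3864
Δ⁴: -288 , -528 , -768 , -1008 , -1248
Δ⁵: -240 , -240 , -240 , -240
The fifth differences are constant (-240).
-1248 − 240 = -1488;  -3864 − 1488 = -5352;  -9232 − 5352 = -14584;  -18756 − 14584 = -33340;  -34020 − 33340 = -67360
-1488 − 240 = -1728;  -5352 − 1728 = -7080;  -14584 − 7080 = -21664;  -33340 − 21664 = -55004;  -67360 − 55004 = -122364
-1728 − 240 = -1968;  -7080 − 1968 = -9048;  -21664 − 9048 = -30712;  -55004 − 30712 = -85716;  -122364 − 85716 = -208080
-1968 − 240 = -2208;  -9048 − 2208 = -11256;  -30712 − 11256 = -41968;  -85716 − 41968 = -127684;  -208080 − 127684 = -335764

-335764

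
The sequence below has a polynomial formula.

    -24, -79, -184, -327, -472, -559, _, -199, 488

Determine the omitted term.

-504

Using the first 6 terms:
-55, -105, -143, -145, -87
-50, -38, -2, 58
12, 36, 60
24, 24
Constant fourth difference = 24.
Extend forward: 60 + 24 = 84;  58 + 84 = 142;  -87 + 142 = 55;  -559 + 55 = -504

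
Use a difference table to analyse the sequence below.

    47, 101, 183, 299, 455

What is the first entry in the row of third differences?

6

First differences: 54, 82, 116, 156
Second differences: 28, 34, 40
Third differences: 6, 6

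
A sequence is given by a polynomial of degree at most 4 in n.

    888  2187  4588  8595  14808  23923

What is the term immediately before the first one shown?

283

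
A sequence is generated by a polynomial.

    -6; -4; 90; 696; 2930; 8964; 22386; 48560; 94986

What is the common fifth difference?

360

D1: 2, 94, 606, 2234, 6034, 13422, 26174, 46426
D2: 92, 512, 1628, 3800, 7388, 12752, 20252
D3: 420, 1116, 2172, 3588, 5364, 7500
D4: 696, 1056, 1416, 1776, 2136
D5: 360, 360, 360, 360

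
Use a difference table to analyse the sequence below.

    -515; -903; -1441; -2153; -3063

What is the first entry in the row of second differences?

-150

Δ: -388, -538, -712, -910
Δ²: -150, -174, -198
Δ³: -24, -24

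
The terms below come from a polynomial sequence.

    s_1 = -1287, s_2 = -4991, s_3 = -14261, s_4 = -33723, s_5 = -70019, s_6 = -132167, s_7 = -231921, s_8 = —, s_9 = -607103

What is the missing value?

-384131

Using the first 7 terms:
D1: -3704  -9270  -19462  -36296  -62148  -99754
D2: -5566  -10192  -16834  -25852  -37606
D3: -4626  -6642  -9018  -11754
D4: -2016  -2376  -2736
D5: -360  -360
Constant fifth difference = -360.
Extend forward: -2736 − 360 = -3096;  -11754 − 3096 = -14850;  -37606 − 14850 = -52456;  -99754 − 52456 = -152210;  -231921 − 152210 = -384131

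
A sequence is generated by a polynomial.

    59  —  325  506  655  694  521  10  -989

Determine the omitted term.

Using the last 7 terms:
D1: 181, 149, 39, -173, -511, -999
D2: -32, -110, -212, -338, -488
D3: -78, -102, -126, -150
D4: -24, -24, -24
Constant fourth difference = -24.
Extend backward: -78 + 24 = -54;  -32 + 54 = 22;  181 − 22 = 159;  325 − 159 = 166

166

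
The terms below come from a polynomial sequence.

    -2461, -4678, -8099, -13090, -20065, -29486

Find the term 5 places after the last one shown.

-132811

First differences: -2217, -3421, -4991, -6975, -9421
Second differences: -1204, -1570, -1984, -2446
Third differences: -366, -414, -462
Fourth differences: -48, -48
The fourth differences are constant (-48).
-462 − 48 = -510;  -2446 − 510 = -2956;  -9421 − 2956 = -12377;  -29486 − 12377 = -41863
-510 − 48 = -558;  -2956 − 558 = -3514;  -12377 − 3514 = -15891;  -41863 − 15891 = -57754
-558 − 48 = -606;  -3514 − 606 = -4120;  -15891 − 4120 = -20011;  -57754 − 20011 = -77765
-606 − 48 = -654;  -4120 − 654 = -4774;  -20011 − 4774 = -24785;  -77765 − 24785 = -102550
-654 − 48 = -702;  -4774 − 702 = -5476;  -24785 − 5476 = -30261;  -102550 − 30261 = -132811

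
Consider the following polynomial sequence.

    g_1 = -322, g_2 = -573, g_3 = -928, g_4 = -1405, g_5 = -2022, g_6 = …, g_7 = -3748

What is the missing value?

-2797

Using the first 5 terms:
D1: -251  -355  -477  -617
D2: -104  -122  -140
D3: -18  -18
Constant third difference = -18.
Extend forward: -140 − 18 = -158;  -617 − 158 = -775;  -2022 − 775 = -2797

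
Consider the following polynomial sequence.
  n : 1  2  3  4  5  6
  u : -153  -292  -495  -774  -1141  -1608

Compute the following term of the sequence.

-2187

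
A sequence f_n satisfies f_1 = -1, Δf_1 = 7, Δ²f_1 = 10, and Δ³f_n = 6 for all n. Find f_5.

Build the table forward from the leading diagonal:
D3: 6, 6, 6, 6, 6
D2: 10, 16, 22, 28, 34
D1: 7, 17, 33, 55, 83
f: -1, 6, 23, 56, 111

111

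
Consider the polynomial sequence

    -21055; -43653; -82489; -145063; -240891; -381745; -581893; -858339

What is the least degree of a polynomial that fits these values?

Δ: -22598, -38836, -62574, -95828, -140854, -200148, -276446
Δ²: -16238, -23738, -33254, -45026, -59294, -76298
Δ³: -7500, -9516, -11772, -14268, -17004
Δ⁴: -2016, -2256, -2496, -2736
Δ⁵: -240, -240, -240
The fifth differences are constant, so the polynomial has degree 5.

5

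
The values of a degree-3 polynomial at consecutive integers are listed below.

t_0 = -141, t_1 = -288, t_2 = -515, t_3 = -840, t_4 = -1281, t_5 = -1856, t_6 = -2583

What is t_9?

D1: -147  -227  -325  -441  -575  -727
D2: -80  -98  -116  -134  -152
D3: -18  -18  -18  -18
Third differences constant at -18.
-152 − 18 = -170;  -727 − 170 = -897;  -2583 − 897 = -3480
-170 − 18 = -188;  -897 − 188 = -1085;  -3480 − 1085 = -4565
-188 − 18 = -206;  -1085 − 206 = -1291;  -4565 − 1291 = -5856

-5856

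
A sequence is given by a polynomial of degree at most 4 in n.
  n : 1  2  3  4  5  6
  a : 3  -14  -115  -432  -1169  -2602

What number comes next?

-5079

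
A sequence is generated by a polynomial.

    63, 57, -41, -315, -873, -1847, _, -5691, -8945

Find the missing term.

-3393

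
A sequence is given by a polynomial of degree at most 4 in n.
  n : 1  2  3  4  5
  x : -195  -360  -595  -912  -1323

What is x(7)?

First differences: -165 , -235 , -317 , -411
Second differences: -70 , -82 , -94
Third differences: -12 , -12
Third differences constant at -12.
-94 − 12 = -106;  -411 − 106 = -517;  -1323 − 517 = -1840
-106 − 12 = -118;  -517 − 118 = -635;  -1840 − 635 = -2475

-2475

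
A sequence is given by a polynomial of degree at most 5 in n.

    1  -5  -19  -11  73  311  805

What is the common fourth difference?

D1: -6, -14, 8, 84, 238, 494
D2: -8, 22, 76, 154, 256
D3: 30, 54, 78, 102
D4: 24, 24, 24

24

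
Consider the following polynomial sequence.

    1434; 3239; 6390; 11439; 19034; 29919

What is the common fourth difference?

96

D1: 1805, 3151, 5049, 7595, 10885
D2: 1346, 1898, 2546, 3290
D3: 552, 648, 744
D4: 96, 96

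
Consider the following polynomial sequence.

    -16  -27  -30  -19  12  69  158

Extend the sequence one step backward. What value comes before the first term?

-11, -3, 11, 31, 57, 89
8, 14, 20, 26, 32
6, 6, 6, 6
The third differences are constant at 6.
Work back: 8 − 6 = 2;  -11 − 2 = -13;  -16 + 13 = -3

-3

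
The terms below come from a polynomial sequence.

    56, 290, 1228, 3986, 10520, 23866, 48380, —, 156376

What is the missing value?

89978

Using the first 7 terms:
D1: 234, 938, 2758, 6534, 13346, 24514
D2: 704, 1820, 3776, 6812, 11168
D3: 1116, 1956, 3036, 4356
D4: 840, 1080, 1320
D5: 240, 240
Constant fifth difference = 240.
Extend forward: 1320 + 240 = 1560;  4356 + 1560 = 5916;  11168 + 5916 = 17084;  24514 + 17084 = 41598;  48380 + 41598 = 89978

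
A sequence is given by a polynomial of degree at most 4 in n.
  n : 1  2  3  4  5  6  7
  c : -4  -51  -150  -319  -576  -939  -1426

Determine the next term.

-2055

D1: -47 , -99 , -169 , -257 , -363 , -487
D2: -52 , -70 , -88 , -106 , -124
D3: -18 , -18 , -18 , -18
The third differences are constant (-18).
-124 − 18 = -142;  -487 − 142 = -629;  -1426 − 629 = -2055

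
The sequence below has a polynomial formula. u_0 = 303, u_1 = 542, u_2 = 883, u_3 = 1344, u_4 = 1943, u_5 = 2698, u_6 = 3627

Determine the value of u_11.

First differences: 239  341  461  599  755  929
Second differences: 102  120  138  156  174
Third differences: 18  18  18  18
Third differences constant at 18.
174 + 18 = 192;  929 + 192 = 1121;  3627 + 1121 = 4748
192 + 18 = 210;  1121 + 210 = 1331;  4748 + 1331 = 6079
210 + 18 = 228;  1331 + 228 = 1559;  6079 + 1559 = 7638
228 + 18 = 246;  1559 + 246 = 1805;  7638 + 1805 = 9443
246 + 18 = 264;  1805 + 264 = 2069;  9443 + 2069 = 11512

11512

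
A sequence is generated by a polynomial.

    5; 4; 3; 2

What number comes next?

1

First differences: -1, -1, -1
First differences constant at -1.
2 − 1 = 1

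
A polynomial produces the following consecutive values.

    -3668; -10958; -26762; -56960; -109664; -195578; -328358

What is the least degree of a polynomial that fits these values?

5

First differences: -7290, -15804, -30198, -52704, -85914, -132780
Second differences: -8514, -14394, -22506, -33210, -46866
Third differences: -5880, -8112, -10704, -13656
Fourth differences: -2232, -2592, -2952
Fifth differences: -360, -360
The fifth differences are constant, so the polynomial has degree 5.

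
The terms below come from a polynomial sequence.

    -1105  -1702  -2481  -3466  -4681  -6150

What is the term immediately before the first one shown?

-666

D1: -597, -779, -985, -1215, -1469
D2: -182, -206, -230, -254
D3: -24, -24, -24
The third differences are constant at -24.
Work back: -182 + 24 = -158;  -597 + 158 = -439;  -1105 + 439 = -666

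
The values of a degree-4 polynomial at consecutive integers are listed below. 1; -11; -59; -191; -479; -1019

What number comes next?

-1931

-12, -48, -132, -288, -540
-36, -84, -156, -252
-48, -72, -96
-24, -24
Fourth differences constant at -24.
-96 − 24 = -120;  -252 − 120 = -372;  -540 − 372 = -912;  -1019 − 912 = -1931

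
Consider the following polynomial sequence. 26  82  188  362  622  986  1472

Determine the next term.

2098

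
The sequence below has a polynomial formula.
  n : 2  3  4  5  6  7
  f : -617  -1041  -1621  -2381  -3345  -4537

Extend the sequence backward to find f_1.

-325

D1: -424  -580  -760  -964  -1192
D2: -156  -180  -204  -228
D3: -24  -24  -24
The third differences are constant at -24.
Work back: -156 + 24 = -132;  -424 + 132 = -292;  -617 + 292 = -325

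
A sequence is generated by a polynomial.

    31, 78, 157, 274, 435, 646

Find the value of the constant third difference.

6

First differences: 47, 79, 117, 161, 211
Second differences: 32, 38, 44, 50
Third differences: 6, 6, 6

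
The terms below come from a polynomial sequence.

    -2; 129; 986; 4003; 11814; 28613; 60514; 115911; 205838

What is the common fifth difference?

First differences: 131, 857, 3017, 7811, 16799, 31901, 55397, 89927
Second differences: 726, 2160, 4794, 8988, 15102, 23496, 34530
Third differences: 1434, 2634, 4194, 6114, 8394, 11034
Fourth differences: 1200, 1560, 1920, 2280, 2640
Fifth differences: 360, 360, 360, 360

360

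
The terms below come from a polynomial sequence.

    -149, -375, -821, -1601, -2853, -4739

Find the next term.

First differences: -226 , -446 , -780 , -1252 , -1886
Second differences: -220 , -334 , -472 , -634
Third differences: -114 , -138 , -162
Fourth differences: -24 , -24
Fourth differences constant at -24.
-162 − 24 = -186;  -634 − 186 = -820;  -1886 − 820 = -2706;  -4739 − 2706 = -7445

-7445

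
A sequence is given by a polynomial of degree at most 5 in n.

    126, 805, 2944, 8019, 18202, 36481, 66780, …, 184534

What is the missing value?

114079

Using the first 7 terms:
Δ: 679  2139  5075  10183  18279  30299
Δ²: 1460  2936  5108  8096  12020
Δ³: 1476  2172  2988  3924
Δ⁴: 696  816  936
Δ⁵: 120  120
Constant fifth difference = 120.
Extend forward: 936 + 120 = 1056;  3924 + 1056 = 4980;  12020 + 4980 = 17000;  30299 + 17000 = 47299;  66780 + 47299 = 114079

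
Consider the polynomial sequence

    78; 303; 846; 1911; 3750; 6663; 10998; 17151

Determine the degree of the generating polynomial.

Δ: 225, 543, 1065, 1839, 2913, 4335, 6153
Δ²: 318, 522, 774, 1074, 1422, 1818
Δ³: 204, 252, 300, 348, 396
Δ⁴: 48, 48, 48, 48
The fourth differences are constant, so the polynomial has degree 4.

4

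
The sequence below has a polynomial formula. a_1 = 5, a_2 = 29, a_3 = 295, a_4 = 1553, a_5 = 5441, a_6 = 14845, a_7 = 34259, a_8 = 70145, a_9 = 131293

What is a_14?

24 , 266 , 1258 , 3888 , 9404 , 19414 , 35886 , 61148
242 , 992 , 2630 , 5516 , 10010 , 16472 , 25262
750 , 1638 , 2886 , 4494 , 6462 , 8790
888 , 1248 , 1608 , 1968 , 2328
360 , 360 , 360 , 360
Constant fifth difference = 360, so extend:
2328 + 360 = 2688;  8790 + 2688 = 11478;  25262 + 11478 = 36740;  61148 + 36740 = 97888;  131293 + 97888 = 229181
2688 + 360 = 3048;  11478 + 3048 = 14526;  36740 + 14526 = 51266;  97888 + 51266 = 149154;  229181 + 149154 = 378335
3048 + 360 = 3408;  14526 + 3408 = 17934;  51266 + 17934 = 69200;  149154 + 69200 = 218354;  378335 + 218354 = 596689
3408 + 360 = 3768;  17934 + 3768 = 21702;  69200 + 21702 = 90902;  218354 + 90902 = 309256;  596689 + 309256 = 905945
3768 + 360 = 4128;  21702 + 4128 = 25830;  90902 + 25830 = 116732;  309256 + 116732 = 425988;  905945 + 425988 = 1331933

1331933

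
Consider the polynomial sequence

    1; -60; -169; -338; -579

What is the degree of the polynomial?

3

-61, -109, -169, -241
-48, -60, -72
-12, -12
The third differences are constant, so the polynomial has degree 3.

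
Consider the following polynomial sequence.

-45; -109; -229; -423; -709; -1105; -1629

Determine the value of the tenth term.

-4149

-64 , -120 , -194 , -286 , -396 , -524
-56 , -74 , -92 , -110 , -128
-18 , -18 , -18 , -18
Third differences constant at -18.
-128 − 18 = -146;  -524 − 146 = -670;  -1629 − 670 = -2299
-146 − 18 = -164;  -670 − 164 = -834;  -2299 − 834 = -3133
-164 − 18 = -182;  -834 − 182 = -1016;  -3133 − 1016 = -4149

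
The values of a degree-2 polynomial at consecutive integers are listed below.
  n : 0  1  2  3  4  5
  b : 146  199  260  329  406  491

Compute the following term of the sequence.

584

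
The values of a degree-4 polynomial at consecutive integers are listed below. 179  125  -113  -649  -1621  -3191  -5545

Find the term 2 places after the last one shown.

First differences: -54, -238, -536, -972, -1570, -2354
Second differences: -184, -298, -436, -598, -784
Third differences: -114, -138, -162, -186
Fourth differences: -24, -24, -24
The fourth differences are constant (-24).
-186 − 24 = -210;  -784 − 210 = -994;  -2354 − 994 = -3348;  -5545 − 3348 = -8893
-210 − 24 = -234;  -994 − 234 = -1228;  -3348 − 1228 = -4576;  -8893 − 4576 = -13469

-13469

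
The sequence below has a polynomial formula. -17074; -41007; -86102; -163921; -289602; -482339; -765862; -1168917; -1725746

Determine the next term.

First differences: -23933  -45095  -77819  -125681  -192737  -283523  -403055  -556829
Second differences: -21162  -32724  -47862  -67056  -90786  -119532  -153774
Third differences: -11562  -15138  -19194  -23730  -28746  -34242
Fourth differences: -3576  -4056  -4536  -5016  -5496
Fifth differences: -480  -480  -480  -480
The fifth differences are constant (-480).
-5496 − 480 = -5976;  -34242 − 5976 = -40218;  -153774 − 40218 = -193992;  -556829 − 193992 = -750821;  -1725746 − 750821 = -2476567

-2476567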